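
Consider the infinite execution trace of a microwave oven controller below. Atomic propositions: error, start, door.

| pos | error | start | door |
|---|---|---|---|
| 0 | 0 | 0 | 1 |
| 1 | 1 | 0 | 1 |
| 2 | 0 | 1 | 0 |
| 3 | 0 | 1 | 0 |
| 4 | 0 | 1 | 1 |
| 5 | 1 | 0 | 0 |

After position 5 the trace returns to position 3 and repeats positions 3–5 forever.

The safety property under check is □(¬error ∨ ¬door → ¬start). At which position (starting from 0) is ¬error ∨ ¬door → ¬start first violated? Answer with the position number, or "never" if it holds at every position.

2

Check ¬error ∨ ¬door → ¬start at each position in order: 0 ✓, 1 ✓.
At position 2 the labels are {start}, so ¬error ∨ ¬door → ¬start is false there. This is the first violation.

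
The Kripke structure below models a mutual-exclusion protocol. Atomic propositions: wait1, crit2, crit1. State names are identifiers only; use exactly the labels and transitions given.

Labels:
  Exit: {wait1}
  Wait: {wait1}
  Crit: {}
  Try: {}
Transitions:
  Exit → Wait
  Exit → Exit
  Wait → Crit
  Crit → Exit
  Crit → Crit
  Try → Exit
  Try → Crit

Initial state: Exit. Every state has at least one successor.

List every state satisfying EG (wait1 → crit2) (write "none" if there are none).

{Crit, Try}

States satisfying wait1 → crit2: {Crit, Try}.
States satisfying EG (wait1 → crit2): {Crit, Try}.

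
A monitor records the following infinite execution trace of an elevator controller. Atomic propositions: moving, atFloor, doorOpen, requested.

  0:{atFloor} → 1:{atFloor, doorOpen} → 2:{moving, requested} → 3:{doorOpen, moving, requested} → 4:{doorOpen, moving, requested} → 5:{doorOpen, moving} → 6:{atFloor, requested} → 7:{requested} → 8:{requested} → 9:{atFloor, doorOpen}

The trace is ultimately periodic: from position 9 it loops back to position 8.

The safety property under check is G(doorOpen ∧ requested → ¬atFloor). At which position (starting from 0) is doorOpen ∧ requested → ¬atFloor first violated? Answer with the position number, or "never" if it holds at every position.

doorOpen ∧ requested → ¬atFloor holds at every position 0..9, and those are all the positions the trace ever visits, so the invariant G(doorOpen ∧ requested → ¬atFloor) is never violated.

never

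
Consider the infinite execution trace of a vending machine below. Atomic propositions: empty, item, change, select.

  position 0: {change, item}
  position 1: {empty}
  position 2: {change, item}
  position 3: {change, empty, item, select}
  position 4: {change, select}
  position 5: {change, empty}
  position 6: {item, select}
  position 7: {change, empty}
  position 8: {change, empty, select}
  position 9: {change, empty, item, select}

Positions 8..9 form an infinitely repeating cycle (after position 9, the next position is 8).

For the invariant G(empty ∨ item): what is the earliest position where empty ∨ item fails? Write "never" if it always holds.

Check empty ∨ item at each position in order: 0 ✓, 1 ✓, 2 ✓, 3 ✓.
At position 4 the labels are {change, select}, so empty ∨ item is false there. This is the first violation.

4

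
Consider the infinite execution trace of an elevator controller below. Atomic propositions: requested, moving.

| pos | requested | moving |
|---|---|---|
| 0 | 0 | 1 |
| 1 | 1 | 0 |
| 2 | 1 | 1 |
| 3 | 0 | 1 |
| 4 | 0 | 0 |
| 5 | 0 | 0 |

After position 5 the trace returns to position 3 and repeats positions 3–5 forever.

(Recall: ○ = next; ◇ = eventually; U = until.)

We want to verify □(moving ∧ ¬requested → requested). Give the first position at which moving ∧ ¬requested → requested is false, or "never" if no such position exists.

At position 0 the labels are {moving}, so moving ∧ ¬requested → requested is false there. This is the first violation.

0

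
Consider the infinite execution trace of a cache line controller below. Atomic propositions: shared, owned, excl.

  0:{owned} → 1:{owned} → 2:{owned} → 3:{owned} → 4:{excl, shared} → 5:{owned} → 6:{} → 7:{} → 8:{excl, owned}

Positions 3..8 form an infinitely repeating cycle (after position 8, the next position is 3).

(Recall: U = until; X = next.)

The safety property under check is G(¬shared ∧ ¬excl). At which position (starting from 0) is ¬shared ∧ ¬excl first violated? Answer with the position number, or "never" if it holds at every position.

4

Check ¬shared ∧ ¬excl at each position in order: 0 ✓, 1 ✓, 2 ✓, 3 ✓.
At position 4 the labels are {excl, shared}, so ¬shared ∧ ¬excl is false there. This is the first violation.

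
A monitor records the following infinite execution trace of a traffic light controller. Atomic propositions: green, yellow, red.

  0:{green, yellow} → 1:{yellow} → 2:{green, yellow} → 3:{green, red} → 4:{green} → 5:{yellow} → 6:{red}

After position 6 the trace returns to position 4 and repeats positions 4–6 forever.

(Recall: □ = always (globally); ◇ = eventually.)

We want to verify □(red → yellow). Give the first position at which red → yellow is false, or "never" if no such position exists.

3

Check red → yellow at each position in order: 0 ✓, 1 ✓, 2 ✓.
At position 3 the labels are {green, red}, so red → yellow is false there. This is the first violation.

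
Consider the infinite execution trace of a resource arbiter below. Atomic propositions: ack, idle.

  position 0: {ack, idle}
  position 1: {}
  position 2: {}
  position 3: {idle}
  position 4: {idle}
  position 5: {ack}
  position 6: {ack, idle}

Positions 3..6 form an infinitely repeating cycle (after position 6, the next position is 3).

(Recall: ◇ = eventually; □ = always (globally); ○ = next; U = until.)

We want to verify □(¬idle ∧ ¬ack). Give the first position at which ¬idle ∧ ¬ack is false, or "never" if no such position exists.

At position 0 the labels are {ack, idle}, so ¬idle ∧ ¬ack is false there. This is the first violation.

0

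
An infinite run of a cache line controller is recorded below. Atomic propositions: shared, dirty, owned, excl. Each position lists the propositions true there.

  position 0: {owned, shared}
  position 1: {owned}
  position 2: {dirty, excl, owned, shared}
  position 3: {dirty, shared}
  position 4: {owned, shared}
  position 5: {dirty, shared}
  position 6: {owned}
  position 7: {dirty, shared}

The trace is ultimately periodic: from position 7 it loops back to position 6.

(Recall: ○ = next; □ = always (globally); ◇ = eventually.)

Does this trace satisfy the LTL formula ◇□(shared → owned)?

□(shared → owned) is false at every position 0..7, so it never becomes true and ◇□(shared → owned) fails.

Violated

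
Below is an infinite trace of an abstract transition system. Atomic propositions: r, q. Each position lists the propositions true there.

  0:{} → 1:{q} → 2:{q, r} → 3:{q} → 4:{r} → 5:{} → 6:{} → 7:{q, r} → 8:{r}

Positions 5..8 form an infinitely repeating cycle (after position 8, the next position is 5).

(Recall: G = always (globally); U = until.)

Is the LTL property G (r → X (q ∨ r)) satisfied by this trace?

Violated

r → X (q ∨ r) must hold at every position from 0 onward. It fails at position 4, so G (r → X (q ∨ r)) is false.
Positions where r holds: 2, 4, 7, 8.
Check X (q ∨ r) at each: 2→ok, 4→fails, 7→ok, 8→fails.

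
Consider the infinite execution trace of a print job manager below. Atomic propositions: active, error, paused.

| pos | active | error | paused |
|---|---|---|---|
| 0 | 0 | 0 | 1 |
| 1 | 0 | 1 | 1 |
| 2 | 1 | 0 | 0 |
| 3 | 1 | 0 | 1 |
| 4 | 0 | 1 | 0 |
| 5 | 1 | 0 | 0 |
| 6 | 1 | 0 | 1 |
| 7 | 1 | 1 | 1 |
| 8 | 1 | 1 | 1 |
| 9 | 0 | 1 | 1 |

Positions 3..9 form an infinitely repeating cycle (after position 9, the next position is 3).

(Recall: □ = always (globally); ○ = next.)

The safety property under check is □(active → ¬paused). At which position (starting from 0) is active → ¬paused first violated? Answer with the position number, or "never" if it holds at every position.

Check active → ¬paused at each position in order: 0 ✓, 1 ✓, 2 ✓.
At position 3 the labels are {active, paused}, so active → ¬paused is false there. This is the first violation.

3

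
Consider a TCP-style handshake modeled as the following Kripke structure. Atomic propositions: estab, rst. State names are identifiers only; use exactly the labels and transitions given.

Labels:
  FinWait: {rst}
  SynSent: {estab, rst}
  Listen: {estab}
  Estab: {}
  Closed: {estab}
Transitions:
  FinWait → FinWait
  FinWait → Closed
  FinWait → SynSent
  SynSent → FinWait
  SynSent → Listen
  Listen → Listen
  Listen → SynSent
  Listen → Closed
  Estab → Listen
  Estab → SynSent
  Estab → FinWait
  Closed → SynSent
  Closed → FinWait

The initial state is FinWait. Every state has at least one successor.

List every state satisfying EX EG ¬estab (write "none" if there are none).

States satisfying EG ¬estab: {FinWait, Estab}.
States satisfying EX EG ¬estab: {FinWait, SynSent, Estab, Closed}.

{FinWait, SynSent, Estab, Closed}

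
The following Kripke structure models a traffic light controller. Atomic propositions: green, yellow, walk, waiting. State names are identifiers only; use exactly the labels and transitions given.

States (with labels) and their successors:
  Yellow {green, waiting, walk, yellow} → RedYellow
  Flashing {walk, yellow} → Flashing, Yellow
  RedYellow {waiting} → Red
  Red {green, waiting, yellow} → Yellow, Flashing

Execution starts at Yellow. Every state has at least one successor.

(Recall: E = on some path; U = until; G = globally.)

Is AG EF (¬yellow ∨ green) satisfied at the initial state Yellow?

States satisfying EF (¬yellow ∨ green): {Yellow, Flashing, RedYellow, Red}.
States satisfying AG EF (¬yellow ∨ green): {Yellow, Flashing, RedYellow, Red}.
Every state reachable from Yellow satisfies EF (¬yellow ∨ green).
Yellow ∈ Sat(AG EF (¬yellow ∨ green)).

Satisfied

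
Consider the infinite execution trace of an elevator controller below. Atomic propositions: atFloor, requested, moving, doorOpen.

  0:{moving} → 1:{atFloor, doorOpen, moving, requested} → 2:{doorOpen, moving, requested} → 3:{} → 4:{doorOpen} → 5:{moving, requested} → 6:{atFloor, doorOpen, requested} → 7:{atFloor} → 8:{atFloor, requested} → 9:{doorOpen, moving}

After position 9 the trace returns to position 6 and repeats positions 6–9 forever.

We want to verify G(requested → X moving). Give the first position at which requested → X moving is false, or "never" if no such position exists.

Check requested → X moving at each position in order: 0 ✓, 1 ✓.
At position 2 the labels are {doorOpen, moving, requested} and the next position 3 has {}, so requested → X moving is false there. This is the first violation.

2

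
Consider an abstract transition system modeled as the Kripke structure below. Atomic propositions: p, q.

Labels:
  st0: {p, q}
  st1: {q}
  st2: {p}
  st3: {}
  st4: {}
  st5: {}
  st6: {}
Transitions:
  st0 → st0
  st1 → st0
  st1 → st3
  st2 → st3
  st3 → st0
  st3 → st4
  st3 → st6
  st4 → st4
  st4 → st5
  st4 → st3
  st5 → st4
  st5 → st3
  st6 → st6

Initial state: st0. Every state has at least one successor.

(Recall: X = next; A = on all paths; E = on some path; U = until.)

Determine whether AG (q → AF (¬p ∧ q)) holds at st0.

States satisfying q → AF (¬p ∧ q): {st1, st2, st3, st4, st5, st6}.
States satisfying AG (q → AF (¬p ∧ q)): {st6}.
st0 is reachable from st0 and violates q → AF (¬p ∧ q), so AG fails at st0.
st0 ∉ Sat(AG (q → AF (¬p ∧ q))).

Violated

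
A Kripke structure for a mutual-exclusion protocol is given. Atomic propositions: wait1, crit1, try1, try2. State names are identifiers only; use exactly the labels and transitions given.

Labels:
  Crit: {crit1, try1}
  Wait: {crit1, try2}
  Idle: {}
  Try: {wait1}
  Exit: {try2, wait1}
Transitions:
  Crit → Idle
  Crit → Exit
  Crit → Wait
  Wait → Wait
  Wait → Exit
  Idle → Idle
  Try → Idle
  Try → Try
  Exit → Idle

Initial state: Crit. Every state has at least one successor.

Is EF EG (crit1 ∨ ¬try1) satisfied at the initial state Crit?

Yes

States satisfying EG (crit1 ∨ ¬try1): {Crit, Wait, Idle, Try, Exit}.
States satisfying EF EG (crit1 ∨ ¬try1): {Crit, Wait, Idle, Try, Exit}.
Some path from Crit reaches a state where EG (crit1 ∨ ¬try1) holds.
Crit ∈ Sat(EF EG (crit1 ∨ ¬try1)).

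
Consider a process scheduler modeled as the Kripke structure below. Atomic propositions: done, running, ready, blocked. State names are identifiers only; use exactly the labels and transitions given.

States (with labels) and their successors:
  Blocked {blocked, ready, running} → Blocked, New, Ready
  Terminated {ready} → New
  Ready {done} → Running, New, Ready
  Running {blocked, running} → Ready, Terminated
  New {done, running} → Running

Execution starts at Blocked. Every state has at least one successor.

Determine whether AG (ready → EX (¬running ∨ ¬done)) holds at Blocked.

Violated

States satisfying ready → EX (¬running ∨ ¬done): {Blocked, Ready, Running, New}.
States satisfying AG (ready → EX (¬running ∨ ¬done)): ∅.
Terminated is reachable from Blocked and violates ready → EX (¬running ∨ ¬done), so AG fails at Blocked.
Blocked ∉ Sat(AG (ready → EX (¬running ∨ ¬done))).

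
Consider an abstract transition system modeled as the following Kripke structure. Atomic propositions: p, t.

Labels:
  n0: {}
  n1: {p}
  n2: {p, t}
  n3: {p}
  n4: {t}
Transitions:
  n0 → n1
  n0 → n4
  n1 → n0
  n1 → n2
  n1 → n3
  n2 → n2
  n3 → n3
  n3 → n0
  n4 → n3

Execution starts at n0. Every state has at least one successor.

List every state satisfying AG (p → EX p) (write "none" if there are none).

States satisfying p → EX p: {n0, n1, n2, n3, n4}.
States satisfying AG (p → EX p): {n0, n1, n2, n3, n4}.

{n0, n1, n2, n3, n4}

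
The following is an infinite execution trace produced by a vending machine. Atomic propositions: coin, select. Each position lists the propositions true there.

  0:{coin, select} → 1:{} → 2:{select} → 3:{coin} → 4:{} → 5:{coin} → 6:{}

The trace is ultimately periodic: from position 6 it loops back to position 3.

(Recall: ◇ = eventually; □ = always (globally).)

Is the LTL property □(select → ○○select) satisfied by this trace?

No

select → ○○select must hold at every position from 0 onward. It fails at position 2, so □(select → ○○select) is false.
Positions where select holds: 0, 2.
Check ○○select at each: 0→ok, 2→fails.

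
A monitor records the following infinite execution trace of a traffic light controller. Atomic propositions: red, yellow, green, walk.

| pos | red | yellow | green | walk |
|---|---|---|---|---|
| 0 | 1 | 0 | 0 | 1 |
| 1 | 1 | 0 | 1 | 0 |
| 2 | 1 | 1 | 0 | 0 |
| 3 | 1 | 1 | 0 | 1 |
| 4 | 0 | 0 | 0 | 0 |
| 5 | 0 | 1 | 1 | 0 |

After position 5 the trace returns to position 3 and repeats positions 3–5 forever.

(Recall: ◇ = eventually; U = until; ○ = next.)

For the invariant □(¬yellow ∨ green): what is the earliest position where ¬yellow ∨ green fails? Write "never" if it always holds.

2

Check ¬yellow ∨ green at each position in order: 0 ✓, 1 ✓.
At position 2 the labels are {red, yellow}, so ¬yellow ∨ green is false there. This is the first violation.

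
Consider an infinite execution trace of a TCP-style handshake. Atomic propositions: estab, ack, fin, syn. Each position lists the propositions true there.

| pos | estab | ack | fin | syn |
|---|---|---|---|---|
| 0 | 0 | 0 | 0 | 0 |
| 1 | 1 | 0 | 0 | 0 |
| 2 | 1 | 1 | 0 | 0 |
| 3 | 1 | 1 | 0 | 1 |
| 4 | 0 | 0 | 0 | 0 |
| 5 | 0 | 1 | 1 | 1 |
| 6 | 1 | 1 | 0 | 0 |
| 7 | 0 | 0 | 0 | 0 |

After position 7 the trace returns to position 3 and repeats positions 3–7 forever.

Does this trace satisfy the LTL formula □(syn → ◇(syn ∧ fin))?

Holds

syn → ◇(syn ∧ fin) holds at every position 0..7, and those are all positions ever visited, so □(syn → ◇(syn ∧ fin)) holds.
Positions where syn holds: 3, 5.
Check ◇(syn ∧ fin) at each: 3→ok, 5→ok.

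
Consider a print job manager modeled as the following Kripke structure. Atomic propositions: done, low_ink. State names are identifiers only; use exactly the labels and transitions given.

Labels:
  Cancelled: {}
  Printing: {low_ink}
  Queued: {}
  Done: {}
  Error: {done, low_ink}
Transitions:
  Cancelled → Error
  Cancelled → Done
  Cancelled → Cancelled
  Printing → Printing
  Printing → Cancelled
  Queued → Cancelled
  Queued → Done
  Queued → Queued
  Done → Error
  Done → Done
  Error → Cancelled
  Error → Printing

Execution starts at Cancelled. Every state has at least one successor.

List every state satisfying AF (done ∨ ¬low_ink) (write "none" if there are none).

{Cancelled, Queued, Done, Error}

States satisfying done ∨ ¬low_ink: {Cancelled, Queued, Done, Error}.
States satisfying AF (done ∨ ¬low_ink): {Cancelled, Queued, Done, Error}.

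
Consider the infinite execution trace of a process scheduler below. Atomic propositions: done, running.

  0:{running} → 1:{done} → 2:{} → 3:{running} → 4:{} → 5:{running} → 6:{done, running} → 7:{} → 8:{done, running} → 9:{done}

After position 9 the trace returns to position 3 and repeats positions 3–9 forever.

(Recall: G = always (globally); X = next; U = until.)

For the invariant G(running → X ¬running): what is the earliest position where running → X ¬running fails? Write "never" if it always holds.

Check running → X ¬running at each position in order: 0 ✓, 1 ✓, 2 ✓, 3 ✓, 4 ✓.
At position 5 the labels are {running} and the next position 6 has {done, running}, so running → X ¬running is false there. This is the first violation.

5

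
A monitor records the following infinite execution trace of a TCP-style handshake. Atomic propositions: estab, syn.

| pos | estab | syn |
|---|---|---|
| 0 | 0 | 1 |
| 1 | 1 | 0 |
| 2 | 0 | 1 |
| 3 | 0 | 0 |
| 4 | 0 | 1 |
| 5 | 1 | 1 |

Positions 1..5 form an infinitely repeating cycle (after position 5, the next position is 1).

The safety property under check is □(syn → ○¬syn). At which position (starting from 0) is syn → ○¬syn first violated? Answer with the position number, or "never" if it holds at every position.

Check syn → ○¬syn at each position in order: 0 ✓, 1 ✓, 2 ✓, 3 ✓.
At position 4 the labels are {syn} and the next position 5 has {estab, syn}, so syn → ○¬syn is false there. This is the first violation.

4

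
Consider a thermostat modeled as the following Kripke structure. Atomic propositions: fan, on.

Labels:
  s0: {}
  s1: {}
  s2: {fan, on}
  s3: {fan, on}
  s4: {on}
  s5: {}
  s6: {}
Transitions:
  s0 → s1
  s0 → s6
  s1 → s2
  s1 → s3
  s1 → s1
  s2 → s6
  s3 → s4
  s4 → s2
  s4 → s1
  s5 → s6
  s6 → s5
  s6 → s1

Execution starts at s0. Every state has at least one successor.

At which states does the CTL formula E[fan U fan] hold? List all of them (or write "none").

States satisfying fan: {s2, s3}.
States satisfying E[fan U fan]: {s2, s3}.

{s2, s3}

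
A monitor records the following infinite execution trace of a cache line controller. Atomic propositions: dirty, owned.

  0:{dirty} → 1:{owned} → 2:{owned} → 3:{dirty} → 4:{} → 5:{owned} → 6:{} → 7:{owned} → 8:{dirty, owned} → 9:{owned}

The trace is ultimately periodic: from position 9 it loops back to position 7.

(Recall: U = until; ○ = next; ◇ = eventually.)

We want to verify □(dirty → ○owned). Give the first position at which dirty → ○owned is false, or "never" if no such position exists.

3

Check dirty → ○owned at each position in order: 0 ✓, 1 ✓, 2 ✓.
At position 3 the labels are {dirty} and the next position 4 has {}, so dirty → ○owned is false there. This is the first violation.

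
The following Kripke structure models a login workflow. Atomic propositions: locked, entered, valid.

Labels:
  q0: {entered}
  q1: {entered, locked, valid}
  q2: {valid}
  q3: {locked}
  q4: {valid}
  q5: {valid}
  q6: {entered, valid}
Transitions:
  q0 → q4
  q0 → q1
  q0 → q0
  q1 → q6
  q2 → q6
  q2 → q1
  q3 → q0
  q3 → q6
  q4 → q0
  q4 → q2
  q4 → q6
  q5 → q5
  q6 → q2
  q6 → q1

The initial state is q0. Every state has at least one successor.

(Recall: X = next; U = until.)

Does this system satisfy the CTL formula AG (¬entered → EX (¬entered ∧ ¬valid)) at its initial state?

States satisfying ¬entered → EX (¬entered ∧ ¬valid): {q0, q1, q6}.
States satisfying AG (¬entered → EX (¬entered ∧ ¬valid)): ∅.
q2 is reachable from q0 and violates ¬entered → EX (¬entered ∧ ¬valid), so AG fails at q0.
q0 ∉ Sat(AG (¬entered → EX (¬entered ∧ ¬valid))).

No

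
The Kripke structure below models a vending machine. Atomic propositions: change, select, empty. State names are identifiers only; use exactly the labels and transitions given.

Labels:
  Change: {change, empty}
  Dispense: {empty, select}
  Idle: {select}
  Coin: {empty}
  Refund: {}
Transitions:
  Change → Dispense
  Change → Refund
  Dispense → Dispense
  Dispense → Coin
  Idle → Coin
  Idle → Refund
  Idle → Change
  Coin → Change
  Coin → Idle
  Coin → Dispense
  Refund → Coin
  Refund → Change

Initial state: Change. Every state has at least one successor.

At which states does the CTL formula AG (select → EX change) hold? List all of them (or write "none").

States satisfying select → EX change: {Change, Idle, Coin, Refund}.
States satisfying AG (select → EX change): ∅.

none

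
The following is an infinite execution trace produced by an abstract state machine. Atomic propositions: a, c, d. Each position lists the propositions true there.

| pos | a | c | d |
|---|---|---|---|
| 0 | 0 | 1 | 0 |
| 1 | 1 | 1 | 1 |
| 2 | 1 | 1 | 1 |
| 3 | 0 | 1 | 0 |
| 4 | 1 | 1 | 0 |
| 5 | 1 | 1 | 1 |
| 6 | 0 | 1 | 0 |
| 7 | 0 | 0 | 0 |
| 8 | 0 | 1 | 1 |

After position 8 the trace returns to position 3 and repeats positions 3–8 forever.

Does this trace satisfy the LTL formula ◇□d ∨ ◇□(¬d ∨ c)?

□d is false at every position 0..8, so it never becomes true and ◇□d fails.
□(¬d ∨ c) holds at position 0, which is reachable from 0, so ◇□(¬d ∨ c) holds.
At position 0: ◇□d is false; ◇□(¬d ∨ c) is true; so ◇□d ∨ ◇□(¬d ∨ c) is true.

Holds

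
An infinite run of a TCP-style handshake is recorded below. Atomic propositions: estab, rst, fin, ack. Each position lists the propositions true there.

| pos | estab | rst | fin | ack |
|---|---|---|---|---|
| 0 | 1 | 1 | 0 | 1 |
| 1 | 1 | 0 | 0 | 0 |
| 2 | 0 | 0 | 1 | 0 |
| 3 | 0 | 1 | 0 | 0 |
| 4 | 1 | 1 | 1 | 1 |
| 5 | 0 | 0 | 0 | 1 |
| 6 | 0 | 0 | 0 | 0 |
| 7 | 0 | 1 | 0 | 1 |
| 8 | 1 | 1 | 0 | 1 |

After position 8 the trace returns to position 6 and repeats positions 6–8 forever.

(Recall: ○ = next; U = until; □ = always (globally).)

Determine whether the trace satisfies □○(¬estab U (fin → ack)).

○(¬estab U (fin → ack)) holds at every position 0..8, and those are all positions ever visited, so □○(¬estab U (fin → ack)) holds.

Yes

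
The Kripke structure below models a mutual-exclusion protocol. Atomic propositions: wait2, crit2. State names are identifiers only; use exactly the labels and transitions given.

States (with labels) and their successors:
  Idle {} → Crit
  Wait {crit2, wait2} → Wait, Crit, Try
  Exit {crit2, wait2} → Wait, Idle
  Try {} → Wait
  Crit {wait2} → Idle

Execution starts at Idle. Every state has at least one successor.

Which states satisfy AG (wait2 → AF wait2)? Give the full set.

{Idle, Wait, Exit, Try, Crit}

States satisfying wait2 → AF wait2: {Idle, Wait, Exit, Try, Crit}.
States satisfying AG (wait2 → AF wait2): {Idle, Wait, Exit, Try, Crit}.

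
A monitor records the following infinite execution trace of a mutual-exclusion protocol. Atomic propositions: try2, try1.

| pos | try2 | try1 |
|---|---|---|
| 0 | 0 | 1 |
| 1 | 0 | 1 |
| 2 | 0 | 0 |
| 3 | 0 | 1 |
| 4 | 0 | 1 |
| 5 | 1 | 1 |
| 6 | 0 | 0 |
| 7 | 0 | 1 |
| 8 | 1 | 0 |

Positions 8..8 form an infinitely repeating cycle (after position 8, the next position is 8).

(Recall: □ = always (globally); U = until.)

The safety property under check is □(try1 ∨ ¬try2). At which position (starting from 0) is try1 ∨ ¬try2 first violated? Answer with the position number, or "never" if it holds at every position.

8

Check try1 ∨ ¬try2 at each position in order: 0 ✓, 1 ✓, 2 ✓, 3 ✓, 4 ✓, 5 ✓, 6 ✓, 7 ✓.
At position 8 the labels are {try2}, so try1 ∨ ¬try2 is false there. This is the first violation.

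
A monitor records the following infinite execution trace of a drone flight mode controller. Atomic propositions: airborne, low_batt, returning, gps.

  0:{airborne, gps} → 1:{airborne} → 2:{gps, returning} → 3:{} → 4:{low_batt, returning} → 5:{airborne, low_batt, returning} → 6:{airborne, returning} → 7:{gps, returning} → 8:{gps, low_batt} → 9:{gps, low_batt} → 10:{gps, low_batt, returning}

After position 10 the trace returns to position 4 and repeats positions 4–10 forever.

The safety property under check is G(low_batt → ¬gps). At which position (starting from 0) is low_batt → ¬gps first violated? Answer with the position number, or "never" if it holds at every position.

8

Check low_batt → ¬gps at each position in order: 0 ✓, 1 ✓, 2 ✓, 3 ✓, 4 ✓, 5 ✓, 6 ✓, 7 ✓.
At position 8 the labels are {gps, low_batt}, so low_batt → ¬gps is false there. This is the first violation.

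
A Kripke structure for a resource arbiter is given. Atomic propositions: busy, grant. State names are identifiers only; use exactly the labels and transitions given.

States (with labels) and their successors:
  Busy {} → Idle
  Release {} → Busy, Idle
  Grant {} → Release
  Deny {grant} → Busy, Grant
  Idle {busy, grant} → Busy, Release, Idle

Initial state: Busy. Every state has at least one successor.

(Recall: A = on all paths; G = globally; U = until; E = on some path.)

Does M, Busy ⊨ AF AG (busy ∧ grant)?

No

States satisfying AG (busy ∧ grant): ∅.
States satisfying AF AG (busy ∧ grant): ∅.
There is a path from Busy along which AG (busy ∧ grant) never holds.
Busy ∉ Sat(AF AG (busy ∧ grant)).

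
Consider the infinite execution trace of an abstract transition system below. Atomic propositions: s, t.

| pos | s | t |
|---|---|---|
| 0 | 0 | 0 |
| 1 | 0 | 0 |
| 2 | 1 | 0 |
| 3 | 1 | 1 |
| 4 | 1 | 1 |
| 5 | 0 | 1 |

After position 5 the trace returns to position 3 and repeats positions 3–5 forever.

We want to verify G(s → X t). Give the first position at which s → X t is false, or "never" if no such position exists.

s → X t holds at every position 0..5, and those are all the positions the trace ever visits, so the invariant G(s → X t) is never violated.

never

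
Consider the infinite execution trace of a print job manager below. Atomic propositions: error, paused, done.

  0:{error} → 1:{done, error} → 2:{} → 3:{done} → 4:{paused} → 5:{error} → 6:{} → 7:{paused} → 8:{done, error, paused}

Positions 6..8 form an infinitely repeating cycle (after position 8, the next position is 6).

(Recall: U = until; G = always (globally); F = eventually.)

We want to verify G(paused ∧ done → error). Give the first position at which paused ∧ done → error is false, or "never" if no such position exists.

paused ∧ done → error holds at every position 0..8, and those are all the positions the trace ever visits, so the invariant G(paused ∧ done → error) is never violated.

never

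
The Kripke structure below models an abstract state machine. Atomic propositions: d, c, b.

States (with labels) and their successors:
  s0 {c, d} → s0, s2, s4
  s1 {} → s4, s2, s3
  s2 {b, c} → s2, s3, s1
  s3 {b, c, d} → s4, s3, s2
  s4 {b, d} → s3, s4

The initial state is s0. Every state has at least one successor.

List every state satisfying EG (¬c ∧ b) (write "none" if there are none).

{s4}

States satisfying ¬c ∧ b: {s4}.
States satisfying EG (¬c ∧ b): {s4}.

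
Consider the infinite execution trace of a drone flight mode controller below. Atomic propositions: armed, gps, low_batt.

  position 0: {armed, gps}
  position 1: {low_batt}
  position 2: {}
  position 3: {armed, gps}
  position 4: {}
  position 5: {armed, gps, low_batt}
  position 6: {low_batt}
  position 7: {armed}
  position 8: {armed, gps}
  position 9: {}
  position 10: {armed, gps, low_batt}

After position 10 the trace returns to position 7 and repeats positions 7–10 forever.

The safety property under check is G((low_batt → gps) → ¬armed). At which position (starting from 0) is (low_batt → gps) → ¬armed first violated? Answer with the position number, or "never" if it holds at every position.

0

At position 0 the labels are {armed, gps}, so (low_batt → gps) → ¬armed is false there. This is the first violation.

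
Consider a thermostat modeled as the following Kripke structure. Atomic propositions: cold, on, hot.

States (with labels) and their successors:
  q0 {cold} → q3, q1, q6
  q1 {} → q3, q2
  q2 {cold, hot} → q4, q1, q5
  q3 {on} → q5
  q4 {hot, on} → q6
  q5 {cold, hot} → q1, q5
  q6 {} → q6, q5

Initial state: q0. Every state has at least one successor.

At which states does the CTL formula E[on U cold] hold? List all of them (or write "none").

{q0, q2, q3, q5}

States satisfying on: {q3, q4}.
States satisfying cold: {q0, q2, q5}.
States satisfying E[on U cold]: {q0, q2, q3, q5}.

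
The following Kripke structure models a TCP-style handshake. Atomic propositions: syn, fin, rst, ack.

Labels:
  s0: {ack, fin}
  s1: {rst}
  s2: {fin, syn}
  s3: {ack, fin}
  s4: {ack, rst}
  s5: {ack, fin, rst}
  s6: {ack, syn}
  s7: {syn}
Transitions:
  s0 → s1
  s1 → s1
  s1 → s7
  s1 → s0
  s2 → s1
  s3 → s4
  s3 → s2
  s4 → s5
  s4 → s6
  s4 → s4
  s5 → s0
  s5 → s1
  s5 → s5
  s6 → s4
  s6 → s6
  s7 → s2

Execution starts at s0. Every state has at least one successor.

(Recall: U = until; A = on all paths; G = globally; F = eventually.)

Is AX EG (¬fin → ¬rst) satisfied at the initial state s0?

States satisfying EG (¬fin → ¬rst): {s5, s6}.
States satisfying AX EG (¬fin → ¬rst): ∅.
s0 ∉ Sat(AX EG (¬fin → ¬rst)).

No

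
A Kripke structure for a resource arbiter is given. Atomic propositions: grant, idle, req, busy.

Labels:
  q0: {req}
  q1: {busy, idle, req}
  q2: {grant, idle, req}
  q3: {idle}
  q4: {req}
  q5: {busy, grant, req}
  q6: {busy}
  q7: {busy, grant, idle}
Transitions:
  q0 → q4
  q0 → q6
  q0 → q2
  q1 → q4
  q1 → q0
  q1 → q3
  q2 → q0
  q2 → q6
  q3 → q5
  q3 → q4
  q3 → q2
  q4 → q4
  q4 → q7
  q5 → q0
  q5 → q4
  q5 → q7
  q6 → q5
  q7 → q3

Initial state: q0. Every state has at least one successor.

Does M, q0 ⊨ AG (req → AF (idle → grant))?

Satisfied

States satisfying req → AF (idle → grant): {q0, q1, q2, q3, q4, q5, q6, q7}.
States satisfying AG (req → AF (idle → grant)): {q0, q1, q2, q3, q4, q5, q6, q7}.
Every state reachable from q0 satisfies req → AF (idle → grant).
q0 ∈ Sat(AG (req → AF (idle → grant))).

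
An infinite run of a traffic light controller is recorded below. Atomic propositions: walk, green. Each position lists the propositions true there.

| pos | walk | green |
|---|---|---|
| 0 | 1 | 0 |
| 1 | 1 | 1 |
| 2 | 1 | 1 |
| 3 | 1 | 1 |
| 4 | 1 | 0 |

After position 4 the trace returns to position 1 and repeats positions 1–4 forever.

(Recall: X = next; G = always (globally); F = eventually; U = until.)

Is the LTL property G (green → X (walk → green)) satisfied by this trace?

No

green → X (walk → green) must hold at every position from 0 onward. It fails at position 3, so G (green → X (walk → green)) is false.
Positions where green holds: 1, 2, 3.
Check X (walk → green) at each: 1→ok, 2→ok, 3→fails.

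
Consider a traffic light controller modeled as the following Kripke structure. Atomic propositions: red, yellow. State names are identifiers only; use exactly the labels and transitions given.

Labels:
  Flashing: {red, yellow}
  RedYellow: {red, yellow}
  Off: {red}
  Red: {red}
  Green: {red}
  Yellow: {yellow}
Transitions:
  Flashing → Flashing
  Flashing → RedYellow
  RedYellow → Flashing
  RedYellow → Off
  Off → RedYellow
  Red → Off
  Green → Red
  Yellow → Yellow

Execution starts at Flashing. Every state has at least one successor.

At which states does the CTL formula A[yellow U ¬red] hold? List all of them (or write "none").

States satisfying yellow: {Flashing, RedYellow, Yellow}.
States satisfying ¬red: {Yellow}.
States satisfying A[yellow U ¬red]: {Yellow}.

{Yellow}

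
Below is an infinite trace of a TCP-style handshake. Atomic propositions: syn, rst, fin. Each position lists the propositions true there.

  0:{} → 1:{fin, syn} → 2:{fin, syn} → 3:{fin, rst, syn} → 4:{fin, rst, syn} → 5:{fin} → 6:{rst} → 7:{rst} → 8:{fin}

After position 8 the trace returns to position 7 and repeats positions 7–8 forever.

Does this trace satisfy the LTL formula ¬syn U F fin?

Walking from position 0: F fin first holds at position 0, and ¬syn holds at every earlier position along the way, so ¬syn U F fin holds.

Holds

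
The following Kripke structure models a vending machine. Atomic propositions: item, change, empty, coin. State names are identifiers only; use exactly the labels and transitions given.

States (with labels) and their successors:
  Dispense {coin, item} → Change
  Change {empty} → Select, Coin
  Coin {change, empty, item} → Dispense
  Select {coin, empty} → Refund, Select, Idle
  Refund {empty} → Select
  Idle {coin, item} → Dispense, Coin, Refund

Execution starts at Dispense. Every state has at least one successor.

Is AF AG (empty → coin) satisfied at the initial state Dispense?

Does not hold

States satisfying AG (empty → coin): ∅.
States satisfying AF AG (empty → coin): ∅.
There is a path from Dispense along which AG (empty → coin) never holds.
Dispense ∉ Sat(AF AG (empty → coin)).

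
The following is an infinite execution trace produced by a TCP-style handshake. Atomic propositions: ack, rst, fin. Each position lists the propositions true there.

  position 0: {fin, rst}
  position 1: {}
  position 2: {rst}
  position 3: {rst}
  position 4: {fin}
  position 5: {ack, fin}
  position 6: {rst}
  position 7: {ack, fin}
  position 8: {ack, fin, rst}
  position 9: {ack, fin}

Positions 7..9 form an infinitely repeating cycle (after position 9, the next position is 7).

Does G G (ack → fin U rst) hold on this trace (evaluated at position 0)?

Satisfied

G (ack → fin U rst) holds at every position 0..9, and those are all positions ever visited, so G G (ack → fin U rst) holds.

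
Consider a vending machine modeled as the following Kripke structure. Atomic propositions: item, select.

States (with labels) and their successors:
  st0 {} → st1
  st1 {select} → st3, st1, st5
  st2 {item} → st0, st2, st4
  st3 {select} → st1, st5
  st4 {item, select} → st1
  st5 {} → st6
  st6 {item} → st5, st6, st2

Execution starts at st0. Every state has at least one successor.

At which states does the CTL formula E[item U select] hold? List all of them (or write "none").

States satisfying item: {st2, st4, st6}.
States satisfying select: {st1, st3, st4}.
States satisfying E[item U select]: {st1, st2, st3, st4, st6}.

{st1, st2, st3, st4, st6}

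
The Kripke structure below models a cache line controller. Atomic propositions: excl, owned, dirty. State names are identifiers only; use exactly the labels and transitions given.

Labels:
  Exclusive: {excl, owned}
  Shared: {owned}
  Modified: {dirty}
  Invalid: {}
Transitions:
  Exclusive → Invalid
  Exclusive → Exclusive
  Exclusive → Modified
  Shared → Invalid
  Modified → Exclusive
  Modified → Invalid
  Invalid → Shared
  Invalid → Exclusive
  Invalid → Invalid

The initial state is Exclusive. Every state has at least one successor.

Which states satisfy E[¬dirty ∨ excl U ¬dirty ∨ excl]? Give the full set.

{Exclusive, Shared, Invalid}

States satisfying ¬dirty ∨ excl: {Exclusive, Shared, Invalid}.
States satisfying E[¬dirty ∨ excl U ¬dirty ∨ excl]: {Exclusive, Shared, Invalid}.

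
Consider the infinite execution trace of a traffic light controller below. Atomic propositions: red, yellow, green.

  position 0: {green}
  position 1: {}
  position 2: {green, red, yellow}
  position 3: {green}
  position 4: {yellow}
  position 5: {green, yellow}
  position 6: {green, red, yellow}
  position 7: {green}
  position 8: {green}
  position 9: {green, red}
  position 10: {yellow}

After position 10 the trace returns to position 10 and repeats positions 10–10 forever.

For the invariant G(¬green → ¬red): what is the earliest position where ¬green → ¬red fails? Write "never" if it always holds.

¬green → ¬red holds at every position 0..10, and those are all the positions the trace ever visits, so the invariant G(¬green → ¬red) is never violated.

never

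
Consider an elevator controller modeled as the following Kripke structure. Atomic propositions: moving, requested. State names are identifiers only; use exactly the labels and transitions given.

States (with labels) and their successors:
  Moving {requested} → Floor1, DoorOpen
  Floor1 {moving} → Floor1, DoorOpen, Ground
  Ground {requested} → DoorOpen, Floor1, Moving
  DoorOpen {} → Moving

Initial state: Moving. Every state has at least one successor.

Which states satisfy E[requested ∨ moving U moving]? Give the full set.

States satisfying requested ∨ moving: {Moving, Floor1, Ground}.
States satisfying moving: {Floor1}.
States satisfying E[requested ∨ moving U moving]: {Moving, Floor1, Ground}.

{Moving, Floor1, Ground}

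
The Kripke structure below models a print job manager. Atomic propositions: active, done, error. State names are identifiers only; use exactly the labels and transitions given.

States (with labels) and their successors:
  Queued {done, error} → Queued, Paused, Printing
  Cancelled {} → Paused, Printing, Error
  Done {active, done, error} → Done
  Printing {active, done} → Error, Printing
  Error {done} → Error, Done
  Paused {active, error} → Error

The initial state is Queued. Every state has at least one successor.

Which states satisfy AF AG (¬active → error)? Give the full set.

States satisfying AG (¬active → error): {Done}.
States satisfying AF AG (¬active → error): {Done}.

{Done}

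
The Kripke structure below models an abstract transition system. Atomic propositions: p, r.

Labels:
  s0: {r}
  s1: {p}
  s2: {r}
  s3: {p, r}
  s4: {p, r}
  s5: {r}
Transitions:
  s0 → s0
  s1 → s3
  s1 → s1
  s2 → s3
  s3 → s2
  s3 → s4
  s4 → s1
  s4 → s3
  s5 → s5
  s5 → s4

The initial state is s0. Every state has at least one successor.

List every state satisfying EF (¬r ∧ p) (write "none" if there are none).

States satisfying ¬r ∧ p: {s1}.
States satisfying EF (¬r ∧ p): {s1, s2, s3, s4, s5}.

{s1, s2, s3, s4, s5}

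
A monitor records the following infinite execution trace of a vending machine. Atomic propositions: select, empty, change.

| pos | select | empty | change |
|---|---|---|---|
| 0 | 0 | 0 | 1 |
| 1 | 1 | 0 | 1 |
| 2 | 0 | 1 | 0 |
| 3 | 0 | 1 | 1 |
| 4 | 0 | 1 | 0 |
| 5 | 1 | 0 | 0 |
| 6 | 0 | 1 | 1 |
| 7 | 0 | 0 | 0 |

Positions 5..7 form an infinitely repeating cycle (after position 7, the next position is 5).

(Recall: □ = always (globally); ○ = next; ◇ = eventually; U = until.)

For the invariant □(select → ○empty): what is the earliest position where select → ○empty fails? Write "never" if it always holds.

never

select → ○empty holds at every position 0..7, and those are all the positions the trace ever visits, so the invariant □(select → ○empty) is never violated.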